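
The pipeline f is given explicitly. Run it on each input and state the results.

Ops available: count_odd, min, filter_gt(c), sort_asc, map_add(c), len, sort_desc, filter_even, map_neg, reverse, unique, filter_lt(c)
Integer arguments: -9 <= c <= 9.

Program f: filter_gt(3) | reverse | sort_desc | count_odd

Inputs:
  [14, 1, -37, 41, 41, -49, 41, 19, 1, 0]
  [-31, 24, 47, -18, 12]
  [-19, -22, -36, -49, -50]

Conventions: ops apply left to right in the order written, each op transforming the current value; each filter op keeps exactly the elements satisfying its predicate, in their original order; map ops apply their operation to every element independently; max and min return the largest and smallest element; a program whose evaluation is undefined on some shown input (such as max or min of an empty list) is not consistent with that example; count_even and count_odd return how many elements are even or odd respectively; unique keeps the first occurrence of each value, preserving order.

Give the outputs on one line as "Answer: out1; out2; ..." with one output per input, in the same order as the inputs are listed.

4; 1; 0

Execution, op by op:
  [14, 1, -37, 41, 41, -49, 41, 19, 1, 0] -> [14, 41, 41, 41, 19] -> [19, 41, 41, 41, 14] -> [41, 41, 41, 19, 14] -> 4
  [-31, 24, 47, -18, 12] -> [24, 47, 12] -> [12, 47, 24] -> [47, 24, 12] -> 1
  [-19, -22, -36, -49, -50] -> [] -> [] -> [] -> 0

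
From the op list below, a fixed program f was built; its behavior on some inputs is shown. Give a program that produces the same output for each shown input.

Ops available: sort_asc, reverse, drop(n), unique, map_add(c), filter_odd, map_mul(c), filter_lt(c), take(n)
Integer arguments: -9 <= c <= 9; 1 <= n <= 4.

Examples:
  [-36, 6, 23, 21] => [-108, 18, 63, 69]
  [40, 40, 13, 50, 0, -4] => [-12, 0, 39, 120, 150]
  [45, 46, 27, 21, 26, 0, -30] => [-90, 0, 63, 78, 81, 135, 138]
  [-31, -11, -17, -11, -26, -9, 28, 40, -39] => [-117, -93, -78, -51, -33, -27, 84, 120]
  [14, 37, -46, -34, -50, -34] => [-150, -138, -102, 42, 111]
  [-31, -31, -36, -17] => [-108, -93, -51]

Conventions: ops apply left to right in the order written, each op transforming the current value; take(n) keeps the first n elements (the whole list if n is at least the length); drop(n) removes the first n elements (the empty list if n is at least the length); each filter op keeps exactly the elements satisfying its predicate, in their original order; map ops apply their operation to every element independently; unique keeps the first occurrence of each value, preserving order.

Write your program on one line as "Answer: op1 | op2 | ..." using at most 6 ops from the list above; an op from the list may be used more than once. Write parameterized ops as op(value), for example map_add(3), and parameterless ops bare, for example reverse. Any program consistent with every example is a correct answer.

reverse | map_mul(3) | sort_asc | reverse | unique | reverse

Check, running the answer program on each example:
  [-36, 6, 23, 21] -> [21, 23, 6, -36] -> [63, 69, 18, -108] -> [-108, 18, 63, 69] -> [69, 63, 18, -108] -> [69, 63, 18, -108] -> [-108, 18, 63, 69]
  [40, 40, 13, 50, 0, -4] -> [-4, 0, 50, 13, 40, 40] -> [-12, 0, 150, 39, 120, 120] -> [-12, 0, 39, 120, 120, 150] -> [150, 120, 120, 39, 0, -12] -> [150, 120, 39, 0, -12] -> [-12, 0, 39, 120, 150]
  [45, 46, 27, 21, 26, 0, -30] -> [-30, 0, 26, 21, 27, 46, 45] -> [-90, 0, 78, 63, 81, 138, 135] -> [-90, 0, 63, 78, 81, 135, 138] -> [138, 135, 81, 78, 63, 0, -90] -> [138, 135, 81, 78, 63, 0, -90] -> [-90, 0, 63, 78, 81, 135, 138]
  [-31, -11, -17, -11, -26, -9, 28, 40, -39] -> [-39, 40, 28, -9, -26, -11, -17, -11, -31] -> [-117, 120, 84, -27, -78, -33, -51, -33, -93] -> [-117, -93, -78, -51, -33, -33, -27, 84, 120] -> [120, 84, -27, -33, -33, -51, -78, -93, -117] -> [120, 84, -27, -33, -51, -78, -93, -117] -> [-117, -93, -78, -51, -33, -27, 84, 120]
  [14, 37, -46, -34, -50, -34] -> [-34, -50, -34, -46, 37, 14] -> [-102, -150, -102, -138, 111, 42] -> [-150, -138, -102, -102, 42, 111] -> [111, 42, -102, -102, -138, -150] -> [111, 42, -102, -138, -150] -> [-150, -138, -102, 42, 111]
  [-31, -31, -36, -17] -> [-17, -36, -31, -31] -> [-51, -108, -93, -93] -> [-108, -93, -93, -51] -> [-51, -93, -93, -108] -> [-51, -93, -108] -> [-108, -93, -51]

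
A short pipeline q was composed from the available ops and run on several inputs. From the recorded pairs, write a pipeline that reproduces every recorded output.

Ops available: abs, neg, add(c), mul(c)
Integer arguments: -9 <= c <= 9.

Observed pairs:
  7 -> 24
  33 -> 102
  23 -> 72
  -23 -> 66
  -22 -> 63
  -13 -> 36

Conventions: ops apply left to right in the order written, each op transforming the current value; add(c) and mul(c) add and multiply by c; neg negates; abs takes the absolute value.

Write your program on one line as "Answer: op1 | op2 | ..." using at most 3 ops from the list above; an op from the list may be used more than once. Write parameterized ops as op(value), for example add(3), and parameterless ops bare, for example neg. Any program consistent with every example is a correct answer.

mul(3) | add(3) | abs

Check, running the answer program on each example:
  7 -> 21 -> 24 -> 24
  33 -> 99 -> 102 -> 102
  23 -> 69 -> 72 -> 72
  -23 -> -69 -> -66 -> 66
  -22 -> -66 -> -63 -> 63
  -13 -> -39 -> -36 -> 36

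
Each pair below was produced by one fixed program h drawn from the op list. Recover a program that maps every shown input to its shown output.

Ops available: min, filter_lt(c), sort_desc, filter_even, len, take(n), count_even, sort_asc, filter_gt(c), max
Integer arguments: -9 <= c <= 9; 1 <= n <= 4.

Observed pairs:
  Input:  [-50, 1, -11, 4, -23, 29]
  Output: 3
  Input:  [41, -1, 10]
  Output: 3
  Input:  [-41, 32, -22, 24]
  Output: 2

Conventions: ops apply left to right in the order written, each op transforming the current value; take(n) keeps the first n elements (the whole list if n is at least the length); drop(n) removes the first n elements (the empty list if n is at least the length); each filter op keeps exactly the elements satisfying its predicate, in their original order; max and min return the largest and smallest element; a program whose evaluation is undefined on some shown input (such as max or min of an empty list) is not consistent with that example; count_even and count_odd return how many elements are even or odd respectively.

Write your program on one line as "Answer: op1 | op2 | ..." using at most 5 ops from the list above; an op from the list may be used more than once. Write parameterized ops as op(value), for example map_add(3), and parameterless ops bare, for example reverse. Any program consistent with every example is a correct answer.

sort_asc | sort_desc | filter_gt(-9) | len

Check, running the answer program on each example:
  [-50, 1, -11, 4, -23, 29] -> [-50, -23, -11, 1, 4, 29] -> [29, 4, 1, -11, -23, -50] -> [29, 4, 1] -> 3
  [41, -1, 10] -> [-1, 10, 41] -> [41, 10, -1] -> [41, 10, -1] -> 3
  [-41, 32, -22, 24] -> [-41, -22, 24, 32] -> [32, 24, -22, -41] -> [32, 24] -> 2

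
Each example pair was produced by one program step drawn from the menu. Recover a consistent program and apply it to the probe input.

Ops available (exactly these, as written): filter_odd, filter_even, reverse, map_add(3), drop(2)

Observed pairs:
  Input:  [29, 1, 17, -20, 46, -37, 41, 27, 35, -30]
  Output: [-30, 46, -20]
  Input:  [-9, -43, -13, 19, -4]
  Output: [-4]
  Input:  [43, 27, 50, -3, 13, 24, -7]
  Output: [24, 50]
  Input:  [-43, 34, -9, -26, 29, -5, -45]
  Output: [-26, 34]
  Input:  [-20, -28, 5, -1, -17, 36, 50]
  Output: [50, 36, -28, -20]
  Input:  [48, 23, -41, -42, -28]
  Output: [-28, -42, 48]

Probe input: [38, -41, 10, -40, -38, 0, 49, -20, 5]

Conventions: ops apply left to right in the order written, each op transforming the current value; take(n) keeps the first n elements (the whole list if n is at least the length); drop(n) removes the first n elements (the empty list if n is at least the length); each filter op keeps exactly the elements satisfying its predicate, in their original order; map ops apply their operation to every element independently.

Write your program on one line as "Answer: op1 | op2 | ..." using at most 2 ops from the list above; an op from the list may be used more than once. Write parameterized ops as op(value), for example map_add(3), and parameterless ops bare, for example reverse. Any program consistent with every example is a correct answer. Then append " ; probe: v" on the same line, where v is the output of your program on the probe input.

filter_even | reverse ; probe: [-20, 0, -38, -40, 10, 38]

Check, running the answer program on each example:
  [29, 1, 17, -20, 46, -37, 41, 27, 35, -30] -> [-20, 46, -30] -> [-30, 46, -20]
  [-9, -43, -13, 19, -4] -> [-4] -> [-4]
  [43, 27, 50, -3, 13, 24, -7] -> [50, 24] -> [24, 50]
  [-43, 34, -9, -26, 29, -5, -45] -> [34, -26] -> [-26, 34]
  [-20, -28, 5, -1, -17, 36, 50] -> [-20, -28, 36, 50] -> [50, 36, -28, -20]
  [48, 23, -41, -42, -28] -> [48, -42, -28] -> [-28, -42, 48]
  probe: [38, -41, 10, -40, -38, 0, 49, -20, 5] -> [38, 10, -40, -38, 0, -20] -> [-20, 0, -38, -40, 10, 38]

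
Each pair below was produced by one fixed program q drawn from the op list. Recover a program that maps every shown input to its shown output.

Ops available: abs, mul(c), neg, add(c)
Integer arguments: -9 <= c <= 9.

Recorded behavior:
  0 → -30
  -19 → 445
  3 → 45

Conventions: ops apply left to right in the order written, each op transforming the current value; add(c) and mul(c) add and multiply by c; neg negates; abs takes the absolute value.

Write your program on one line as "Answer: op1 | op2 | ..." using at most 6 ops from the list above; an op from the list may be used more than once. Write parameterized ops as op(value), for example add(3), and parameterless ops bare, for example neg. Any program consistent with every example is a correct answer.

abs | neg | mul(5) | add(6) | mul(-5)

Check, running the answer program on each example:
  0 -> 0 -> 0 -> 0 -> 6 -> -30
  -19 -> 19 -> -19 -> -95 -> -89 -> 445
  3 -> 3 -> -3 -> -15 -> -9 -> 45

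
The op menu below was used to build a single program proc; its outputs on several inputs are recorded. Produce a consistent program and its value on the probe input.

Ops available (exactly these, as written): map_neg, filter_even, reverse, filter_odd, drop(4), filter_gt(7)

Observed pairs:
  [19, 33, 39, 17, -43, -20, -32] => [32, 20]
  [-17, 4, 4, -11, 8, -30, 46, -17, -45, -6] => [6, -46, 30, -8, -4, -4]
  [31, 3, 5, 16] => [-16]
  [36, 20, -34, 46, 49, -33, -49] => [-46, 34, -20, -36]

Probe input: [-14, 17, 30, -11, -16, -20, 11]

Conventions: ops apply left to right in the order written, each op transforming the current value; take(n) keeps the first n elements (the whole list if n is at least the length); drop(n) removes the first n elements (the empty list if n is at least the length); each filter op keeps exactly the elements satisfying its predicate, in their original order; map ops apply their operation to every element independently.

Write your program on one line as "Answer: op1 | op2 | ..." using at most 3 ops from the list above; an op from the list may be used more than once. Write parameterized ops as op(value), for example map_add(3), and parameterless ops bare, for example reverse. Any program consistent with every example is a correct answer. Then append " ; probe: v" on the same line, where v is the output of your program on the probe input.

reverse | map_neg | filter_even ; probe: [20, 16, -30, 14]

Check, running the answer program on each example:
  [19, 33, 39, 17, -43, -20, -32] -> [-32, -20, -43, 17, 39, 33, 19] -> [32, 20, 43, -17, -39, -33, -19] -> [32, 20]
  [-17, 4, 4, -11, 8, -30, 46, -17, -45, -6] -> [-6, -45, -17, 46, -30, 8, -11, 4, 4, -17] -> [6, 45, 17, -46, 30, -8, 11, -4, -4, 17] -> [6, -46, 30, -8, -4, -4]
  [31, 3, 5, 16] -> [16, 5, 3, 31] -> [-16, -5, -3, -31] -> [-16]
  [36, 20, -34, 46, 49, -33, -49] -> [-49, -33, 49, 46, -34, 20, 36] -> [49, 33, -49, -46, 34, -20, -36] -> [-46, 34, -20, -36]
  probe: [-14, 17, 30, -11, -16, -20, 11] -> [11, -20, -16, -11, 30, 17, -14] -> [-11, 20, 16, 11, -30, -17, 14] -> [20, 16, -30, 14]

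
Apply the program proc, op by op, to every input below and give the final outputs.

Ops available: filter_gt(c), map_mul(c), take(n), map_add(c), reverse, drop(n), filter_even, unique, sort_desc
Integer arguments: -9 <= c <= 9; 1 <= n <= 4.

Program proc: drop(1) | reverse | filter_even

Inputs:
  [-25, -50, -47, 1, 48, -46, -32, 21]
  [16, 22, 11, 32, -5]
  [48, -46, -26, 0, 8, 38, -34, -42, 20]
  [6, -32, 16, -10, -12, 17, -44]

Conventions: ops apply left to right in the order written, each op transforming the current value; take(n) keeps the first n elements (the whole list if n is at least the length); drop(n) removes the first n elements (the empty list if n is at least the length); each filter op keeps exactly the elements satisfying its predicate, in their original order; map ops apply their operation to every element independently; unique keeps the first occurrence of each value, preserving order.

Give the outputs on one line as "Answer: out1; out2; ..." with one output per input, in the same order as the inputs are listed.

Execution, op by op:
  [-25, -50, -47, 1, 48, -46, -32, 21] -> [-50, -47, 1, 48, -46, -32, 21] -> [21, -32, -46, 48, 1, -47, -50] -> [-32, -46, 48, -50]
  [16, 22, 11, 32, -5] -> [22, 11, 32, -5] -> [-5, 32, 11, 22] -> [32, 22]
  [48, -46, -26, 0, 8, 38, -34, -42, 20] -> [-46, -26, 0, 8, 38, -34, -42, 20] -> [20, -42, -34, 38, 8, 0, -26, -46] -> [20, -42, -34, 38, 8, 0, -26, -46]
  [6, -32, 16, -10, -12, 17, -44] -> [-32, 16, -10, -12, 17, -44] -> [-44, 17, -12, -10, 16, -32] -> [-44, -12, -10, 16, -32]

[-32, -46, 48, -50]; [32, 22]; [20, -42, -34, 38, 8, 0, -26, -46]; [-44, -12, -10, 16, -32]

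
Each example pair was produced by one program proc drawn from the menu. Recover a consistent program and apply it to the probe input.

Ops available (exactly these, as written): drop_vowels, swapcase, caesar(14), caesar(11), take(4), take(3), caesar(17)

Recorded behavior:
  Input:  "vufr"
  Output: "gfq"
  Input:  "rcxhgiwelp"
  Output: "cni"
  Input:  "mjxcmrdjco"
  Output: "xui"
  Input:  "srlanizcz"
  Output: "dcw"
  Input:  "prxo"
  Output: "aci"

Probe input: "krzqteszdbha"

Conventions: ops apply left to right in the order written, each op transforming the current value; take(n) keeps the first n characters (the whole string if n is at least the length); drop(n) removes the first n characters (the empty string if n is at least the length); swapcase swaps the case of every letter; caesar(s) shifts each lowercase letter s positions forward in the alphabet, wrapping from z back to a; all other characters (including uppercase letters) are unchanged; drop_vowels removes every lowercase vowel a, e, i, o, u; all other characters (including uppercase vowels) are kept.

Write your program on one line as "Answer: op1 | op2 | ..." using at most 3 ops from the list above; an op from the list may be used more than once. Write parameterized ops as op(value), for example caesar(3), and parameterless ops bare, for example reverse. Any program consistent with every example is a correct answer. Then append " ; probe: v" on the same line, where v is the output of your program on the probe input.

take(4) | take(3) | caesar(11) ; probe: "vck"

Check, running the answer program on each example:
  "vufr" -> "vufr" -> "vuf" -> "gfq"
  "rcxhgiwelp" -> "rcxh" -> "rcx" -> "cni"
  "mjxcmrdjco" -> "mjxc" -> "mjx" -> "xui"
  "srlanizcz" -> "srla" -> "srl" -> "dcw"
  "prxo" -> "prxo" -> "prx" -> "aci"
  probe: "krzqteszdbha" -> "krzq" -> "krz" -> "vck"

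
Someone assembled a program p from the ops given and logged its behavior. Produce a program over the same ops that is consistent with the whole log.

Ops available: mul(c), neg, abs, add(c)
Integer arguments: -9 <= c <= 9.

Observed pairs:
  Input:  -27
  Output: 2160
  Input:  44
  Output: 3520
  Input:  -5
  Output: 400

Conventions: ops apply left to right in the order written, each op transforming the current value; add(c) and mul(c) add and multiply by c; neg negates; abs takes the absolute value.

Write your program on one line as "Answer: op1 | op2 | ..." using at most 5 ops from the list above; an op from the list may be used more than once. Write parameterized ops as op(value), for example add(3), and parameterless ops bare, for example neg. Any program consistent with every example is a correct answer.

mul(-5) | mul(-2) | neg | abs | mul(8)

Check, running the answer program on each example:
  -27 -> 135 -> -270 -> 270 -> 270 -> 2160
  44 -> -220 -> 440 -> -440 -> 440 -> 3520
  -5 -> 25 -> -50 -> 50 -> 50 -> 400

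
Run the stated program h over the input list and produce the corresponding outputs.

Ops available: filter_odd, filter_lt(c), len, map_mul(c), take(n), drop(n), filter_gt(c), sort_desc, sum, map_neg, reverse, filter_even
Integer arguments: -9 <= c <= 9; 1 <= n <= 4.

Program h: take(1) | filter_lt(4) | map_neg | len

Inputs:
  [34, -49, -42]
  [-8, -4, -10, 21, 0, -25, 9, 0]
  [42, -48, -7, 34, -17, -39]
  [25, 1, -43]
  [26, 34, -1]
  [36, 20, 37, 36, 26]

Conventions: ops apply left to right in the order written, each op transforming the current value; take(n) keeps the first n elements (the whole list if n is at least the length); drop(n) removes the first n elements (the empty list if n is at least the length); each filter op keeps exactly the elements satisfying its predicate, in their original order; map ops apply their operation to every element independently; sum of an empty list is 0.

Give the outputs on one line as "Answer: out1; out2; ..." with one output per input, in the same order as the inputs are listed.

Execution, op by op:
  [34, -49, -42] -> [34] -> [] -> [] -> 0
  [-8, -4, -10, 21, 0, -25, 9, 0] -> [-8] -> [-8] -> [8] -> 1
  [42, -48, -7, 34, -17, -39] -> [42] -> [] -> [] -> 0
  [25, 1, -43] -> [25] -> [] -> [] -> 0
  [26, 34, -1] -> [26] -> [] -> [] -> 0
  [36, 20, 37, 36, 26] -> [36] -> [] -> [] -> 0

0; 1; 0; 0; 0; 0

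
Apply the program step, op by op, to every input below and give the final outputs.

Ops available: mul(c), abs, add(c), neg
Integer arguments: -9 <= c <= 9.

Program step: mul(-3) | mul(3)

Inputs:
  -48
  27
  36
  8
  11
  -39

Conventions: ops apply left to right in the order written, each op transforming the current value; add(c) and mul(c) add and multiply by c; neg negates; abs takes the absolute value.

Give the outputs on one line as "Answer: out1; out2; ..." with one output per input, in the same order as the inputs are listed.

Execution, op by op:
  -48 -> 144 -> 432
  27 -> -81 -> -243
  36 -> -108 -> -324
  8 -> -24 -> -72
  11 -> -33 -> -99
  -39 -> 117 -> 351

432; -243; -324; -72; -99; 351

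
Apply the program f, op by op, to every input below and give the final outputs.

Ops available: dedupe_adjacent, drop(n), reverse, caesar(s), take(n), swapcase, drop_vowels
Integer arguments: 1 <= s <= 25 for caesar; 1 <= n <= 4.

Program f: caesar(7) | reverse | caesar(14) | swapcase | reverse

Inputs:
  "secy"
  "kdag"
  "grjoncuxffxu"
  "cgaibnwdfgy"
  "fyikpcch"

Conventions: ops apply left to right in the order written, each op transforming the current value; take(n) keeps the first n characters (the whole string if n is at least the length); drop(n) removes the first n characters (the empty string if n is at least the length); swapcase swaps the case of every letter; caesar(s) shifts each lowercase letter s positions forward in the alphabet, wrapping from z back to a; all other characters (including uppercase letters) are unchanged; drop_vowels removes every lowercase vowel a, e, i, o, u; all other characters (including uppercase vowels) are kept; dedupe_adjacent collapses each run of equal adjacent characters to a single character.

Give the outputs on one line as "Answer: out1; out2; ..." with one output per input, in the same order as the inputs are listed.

Execution, op by op:
  "secy" -> "zljf" -> "fjlz" -> "txzn" -> "TXZN" -> "NZXT"
  "kdag" -> "rkhn" -> "nhkr" -> "bvyf" -> "BVYF" -> "FYVB"
  "grjoncuxffxu" -> "nyqvujbemmeb" -> "bemmebjuvqyn" -> "psaaspxijemb" -> "PSAASPXIJEMB" -> "BMEJIXPSAASP"
  "cgaibnwdfgy" -> "jnhpiudkmnf" -> "fnmkduiphnj" -> "tbayriwdvbx" -> "TBAYRIWDVBX" -> "XBVDWIRYABT"
  "fyikpcch" -> "mfprwjjo" -> "ojjwrpfm" -> "cxxkfdta" -> "CXXKFDTA" -> "ATDFKXXC"

"NZXT"; "FYVB"; "BMEJIXPSAASP"; "XBVDWIRYABT"; "ATDFKXXC"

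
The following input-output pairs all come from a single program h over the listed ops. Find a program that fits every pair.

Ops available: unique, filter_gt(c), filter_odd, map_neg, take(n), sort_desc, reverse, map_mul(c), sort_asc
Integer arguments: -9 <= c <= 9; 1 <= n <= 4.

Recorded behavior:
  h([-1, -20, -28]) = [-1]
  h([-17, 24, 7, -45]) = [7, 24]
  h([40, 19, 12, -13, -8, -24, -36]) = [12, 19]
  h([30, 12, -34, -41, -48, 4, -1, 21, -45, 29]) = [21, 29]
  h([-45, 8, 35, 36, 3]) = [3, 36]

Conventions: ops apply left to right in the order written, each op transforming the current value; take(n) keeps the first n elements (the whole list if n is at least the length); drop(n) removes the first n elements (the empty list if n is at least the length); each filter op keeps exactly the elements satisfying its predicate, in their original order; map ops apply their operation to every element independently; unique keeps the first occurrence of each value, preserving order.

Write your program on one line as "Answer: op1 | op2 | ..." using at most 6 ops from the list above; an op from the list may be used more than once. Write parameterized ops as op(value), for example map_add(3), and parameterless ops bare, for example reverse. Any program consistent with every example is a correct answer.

reverse | filter_gt(-4) | take(2) | sort_desc | reverse

Check, running the answer program on each example:
  [-1, -20, -28] -> [-28, -20, -1] -> [-1] -> [-1] -> [-1] -> [-1]
  [-17, 24, 7, -45] -> [-45, 7, 24, -17] -> [7, 24] -> [7, 24] -> [24, 7] -> [7, 24]
  [40, 19, 12, -13, -8, -24, -36] -> [-36, -24, -8, -13, 12, 19, 40] -> [12, 19, 40] -> [12, 19] -> [19, 12] -> [12, 19]
  [30, 12, -34, -41, -48, 4, -1, 21, -45, 29] -> [29, -45, 21, -1, 4, -48, -41, -34, 12, 30] -> [29, 21, -1, 4, 12, 30] -> [29, 21] -> [29, 21] -> [21, 29]
  [-45, 8, 35, 36, 3] -> [3, 36, 35, 8, -45] -> [3, 36, 35, 8] -> [3, 36] -> [36, 3] -> [3, 36]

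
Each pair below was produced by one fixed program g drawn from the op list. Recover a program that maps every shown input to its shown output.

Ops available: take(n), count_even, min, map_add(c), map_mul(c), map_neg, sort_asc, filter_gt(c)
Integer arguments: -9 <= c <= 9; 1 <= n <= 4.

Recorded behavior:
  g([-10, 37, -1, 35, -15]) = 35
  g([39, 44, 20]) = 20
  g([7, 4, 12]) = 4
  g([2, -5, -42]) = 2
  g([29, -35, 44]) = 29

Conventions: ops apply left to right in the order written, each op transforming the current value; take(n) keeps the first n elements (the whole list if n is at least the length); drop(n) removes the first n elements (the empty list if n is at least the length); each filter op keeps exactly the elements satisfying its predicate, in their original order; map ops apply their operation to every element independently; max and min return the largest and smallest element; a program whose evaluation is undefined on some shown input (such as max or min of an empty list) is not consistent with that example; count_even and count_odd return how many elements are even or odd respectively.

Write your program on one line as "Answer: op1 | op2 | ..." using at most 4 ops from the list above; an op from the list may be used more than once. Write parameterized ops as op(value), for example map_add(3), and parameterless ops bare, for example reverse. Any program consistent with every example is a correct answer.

filter_gt(-1) | sort_asc | min

Check, running the answer program on each example:
  [-10, 37, -1, 35, -15] -> [37, 35] -> [35, 37] -> 35
  [39, 44, 20] -> [39, 44, 20] -> [20, 39, 44] -> 20
  [7, 4, 12] -> [7, 4, 12] -> [4, 7, 12] -> 4
  [2, -5, -42] -> [2] -> [2] -> 2
  [29, -35, 44] -> [29, 44] -> [29, 44] -> 29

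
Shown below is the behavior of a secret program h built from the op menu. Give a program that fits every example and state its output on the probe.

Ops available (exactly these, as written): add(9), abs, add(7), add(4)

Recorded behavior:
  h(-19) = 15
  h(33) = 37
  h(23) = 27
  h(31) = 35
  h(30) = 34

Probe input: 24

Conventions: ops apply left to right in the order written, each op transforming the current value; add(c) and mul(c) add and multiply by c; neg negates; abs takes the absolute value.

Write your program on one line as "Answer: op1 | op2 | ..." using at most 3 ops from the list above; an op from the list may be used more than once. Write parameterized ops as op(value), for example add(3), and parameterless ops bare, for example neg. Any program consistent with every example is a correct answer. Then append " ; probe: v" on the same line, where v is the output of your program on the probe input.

add(4) | abs ; probe: 28

Check, running the answer program on each example:
  -19 -> -15 -> 15
  33 -> 37 -> 37
  23 -> 27 -> 27
  31 -> 35 -> 35
  30 -> 34 -> 34
  probe: 24 -> 28 -> 28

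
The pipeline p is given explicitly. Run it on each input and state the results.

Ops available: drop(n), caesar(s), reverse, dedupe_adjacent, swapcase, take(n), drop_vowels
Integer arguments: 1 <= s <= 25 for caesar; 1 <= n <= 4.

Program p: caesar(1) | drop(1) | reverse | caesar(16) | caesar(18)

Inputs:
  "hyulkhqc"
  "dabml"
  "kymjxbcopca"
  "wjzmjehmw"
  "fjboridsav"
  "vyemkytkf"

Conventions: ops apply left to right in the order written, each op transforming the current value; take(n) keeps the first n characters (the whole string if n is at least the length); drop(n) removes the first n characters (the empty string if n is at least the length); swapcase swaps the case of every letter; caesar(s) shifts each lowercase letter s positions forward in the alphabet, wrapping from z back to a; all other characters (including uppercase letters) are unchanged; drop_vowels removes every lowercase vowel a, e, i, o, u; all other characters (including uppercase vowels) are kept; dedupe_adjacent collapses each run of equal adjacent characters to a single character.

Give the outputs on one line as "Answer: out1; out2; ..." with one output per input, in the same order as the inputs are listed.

"lzqtudh"; "uvkj"; "jlyxlkgsvh"; "fvqnsvis"; "ejbmraxks"; "otchtvnh"

Execution, op by op:
  "hyulkhqc" -> "izvmlird" -> "zvmlird" -> "drilmvz" -> "thybclp" -> "lzqtudh"
  "dabml" -> "ebcnm" -> "bcnm" -> "mncb" -> "cdsr" -> "uvkj"
  "kymjxbcopca" -> "lznkycdpqdb" -> "znkycdpqdb" -> "bdqpdcyknz" -> "rtgftsoadp" -> "jlyxlkgsvh"
  "wjzmjehmw" -> "xkankfinx" -> "kankfinx" -> "xnifknak" -> "ndyvadqa" -> "fvqnsvis"
  "fjboridsav" -> "gkcpsjetbw" -> "kcpsjetbw" -> "wbtejspck" -> "mrjuzifsa" -> "ejbmraxks"
  "vyemkytkf" -> "wzfnlzulg" -> "zfnlzulg" -> "gluzlnfz" -> "wbkpbdvp" -> "otchtvnh"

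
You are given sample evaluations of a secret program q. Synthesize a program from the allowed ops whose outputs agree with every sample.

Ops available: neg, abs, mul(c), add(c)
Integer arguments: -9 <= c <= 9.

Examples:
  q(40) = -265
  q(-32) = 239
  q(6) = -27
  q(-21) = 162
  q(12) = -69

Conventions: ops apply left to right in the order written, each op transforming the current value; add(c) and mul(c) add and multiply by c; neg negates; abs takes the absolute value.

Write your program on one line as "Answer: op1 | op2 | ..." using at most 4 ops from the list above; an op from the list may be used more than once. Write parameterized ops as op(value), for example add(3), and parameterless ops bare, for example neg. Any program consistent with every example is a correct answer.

mul(7) | add(-6) | add(-9) | neg

Check, running the answer program on each example:
  40 -> 280 -> 274 -> 265 -> -265
  -32 -> -224 -> -230 -> -239 -> 239
  6 -> 42 -> 36 -> 27 -> -27
  -21 -> -147 -> -153 -> -162 -> 162
  12 -> 84 -> 78 -> 69 -> -69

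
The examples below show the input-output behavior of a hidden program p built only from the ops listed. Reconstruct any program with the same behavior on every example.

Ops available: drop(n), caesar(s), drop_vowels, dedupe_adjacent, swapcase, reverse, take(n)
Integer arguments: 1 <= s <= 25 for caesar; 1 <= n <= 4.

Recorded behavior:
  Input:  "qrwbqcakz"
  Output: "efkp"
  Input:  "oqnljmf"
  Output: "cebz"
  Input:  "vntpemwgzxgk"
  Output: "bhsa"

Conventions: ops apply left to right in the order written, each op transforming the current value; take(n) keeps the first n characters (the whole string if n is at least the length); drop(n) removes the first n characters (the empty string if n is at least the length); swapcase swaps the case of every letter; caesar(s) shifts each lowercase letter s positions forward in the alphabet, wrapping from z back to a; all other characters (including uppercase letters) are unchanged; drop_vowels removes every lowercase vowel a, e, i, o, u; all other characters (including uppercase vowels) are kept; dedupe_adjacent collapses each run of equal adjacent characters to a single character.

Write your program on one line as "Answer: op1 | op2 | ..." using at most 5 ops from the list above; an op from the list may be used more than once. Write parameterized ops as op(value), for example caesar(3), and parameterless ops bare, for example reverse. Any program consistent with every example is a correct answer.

caesar(5) | drop_vowels | take(4) | caesar(9)

Check, running the answer program on each example:
  "qrwbqcakz" -> "vwbgvhfpe" -> "vwbgvhfp" -> "vwbg" -> "efkp"
  "oqnljmf" -> "tvsqork" -> "tvsqrk" -> "tvsq" -> "cebz"
  "vntpemwgzxgk" -> "asyujrbleclp" -> "syjrblclp" -> "syjr" -> "bhsa"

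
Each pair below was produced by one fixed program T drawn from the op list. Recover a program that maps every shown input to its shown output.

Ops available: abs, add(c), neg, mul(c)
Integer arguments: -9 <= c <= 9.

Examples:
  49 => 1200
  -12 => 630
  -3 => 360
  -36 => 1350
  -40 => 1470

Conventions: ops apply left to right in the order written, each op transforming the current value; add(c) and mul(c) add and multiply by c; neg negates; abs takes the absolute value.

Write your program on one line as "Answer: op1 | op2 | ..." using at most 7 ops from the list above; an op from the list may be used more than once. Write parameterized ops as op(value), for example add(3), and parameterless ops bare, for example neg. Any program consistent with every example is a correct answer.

add(-9) | mul(6) | neg | mul(5) | neg | abs

Check, running the answer program on each example:
  49 -> 40 -> 240 -> -240 -> -1200 -> 1200 -> 1200
  -12 -> -21 -> -126 -> 126 -> 630 -> -630 -> 630
  -3 -> -12 -> -72 -> 72 -> 360 -> -360 -> 360
  -36 -> -45 -> -270 -> 270 -> 1350 -> -1350 -> 1350
  -40 -> -49 -> -294 -> 294 -> 1470 -> -1470 -> 1470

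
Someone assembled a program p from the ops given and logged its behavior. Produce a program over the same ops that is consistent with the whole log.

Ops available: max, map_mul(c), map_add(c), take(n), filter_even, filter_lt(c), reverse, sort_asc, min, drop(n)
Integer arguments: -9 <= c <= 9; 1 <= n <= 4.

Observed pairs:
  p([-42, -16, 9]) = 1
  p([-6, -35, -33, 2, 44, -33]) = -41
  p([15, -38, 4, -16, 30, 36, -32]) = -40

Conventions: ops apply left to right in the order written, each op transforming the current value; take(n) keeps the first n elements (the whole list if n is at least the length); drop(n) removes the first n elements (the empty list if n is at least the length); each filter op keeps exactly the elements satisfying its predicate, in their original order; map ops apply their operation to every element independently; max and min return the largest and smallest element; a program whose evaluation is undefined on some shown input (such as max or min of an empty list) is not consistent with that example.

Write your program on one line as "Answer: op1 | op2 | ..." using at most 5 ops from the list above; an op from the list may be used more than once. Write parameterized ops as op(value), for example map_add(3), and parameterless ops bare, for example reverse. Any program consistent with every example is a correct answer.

map_add(-7) | drop(2) | map_add(-1) | min

Check, running the answer program on each example:
  [-42, -16, 9] -> [-49, -23, 2] -> [2] -> [1] -> 1
  [-6, -35, -33, 2, 44, -33] -> [-13, -42, -40, -5, 37, -40] -> [-40, -5, 37, -40] -> [-41, -6, 36, -41] -> -41
  [15, -38, 4, -16, 30, 36, -32] -> [8, -45, -3, -23, 23, 29, -39] -> [-3, -23, 23, 29, -39] -> [-4, -24, 22, 28, -40] -> -40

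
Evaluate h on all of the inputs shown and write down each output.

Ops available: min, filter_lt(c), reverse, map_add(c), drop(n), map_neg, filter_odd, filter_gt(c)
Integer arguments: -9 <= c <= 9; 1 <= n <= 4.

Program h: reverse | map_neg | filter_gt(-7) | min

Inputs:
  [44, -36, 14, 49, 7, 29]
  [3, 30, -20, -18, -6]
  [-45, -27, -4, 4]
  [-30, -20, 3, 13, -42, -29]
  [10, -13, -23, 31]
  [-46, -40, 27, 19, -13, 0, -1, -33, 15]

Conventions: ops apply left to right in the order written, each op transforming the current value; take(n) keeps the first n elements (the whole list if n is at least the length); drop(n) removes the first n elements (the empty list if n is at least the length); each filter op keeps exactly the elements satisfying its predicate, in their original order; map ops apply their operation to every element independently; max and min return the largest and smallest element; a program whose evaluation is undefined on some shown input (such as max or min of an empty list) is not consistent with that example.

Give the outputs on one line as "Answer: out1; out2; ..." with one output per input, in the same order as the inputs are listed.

Execution, op by op:
  [44, -36, 14, 49, 7, 29] -> [29, 7, 49, 14, -36, 44] -> [-29, -7, -49, -14, 36, -44] -> [36] -> 36
  [3, 30, -20, -18, -6] -> [-6, -18, -20, 30, 3] -> [6, 18, 20, -30, -3] -> [6, 18, 20, -3] -> -3
  [-45, -27, -4, 4] -> [4, -4, -27, -45] -> [-4, 4, 27, 45] -> [-4, 4, 27, 45] -> -4
  [-30, -20, 3, 13, -42, -29] -> [-29, -42, 13, 3, -20, -30] -> [29, 42, -13, -3, 20, 30] -> [29, 42, -3, 20, 30] -> -3
  [10, -13, -23, 31] -> [31, -23, -13, 10] -> [-31, 23, 13, -10] -> [23, 13] -> 13
  [-46, -40, 27, 19, -13, 0, -1, -33, 15] -> [15, -33, -1, 0, -13, 19, 27, -40, -46] -> [-15, 33, 1, 0, 13, -19, -27, 40, 46] -> [33, 1, 0, 13, 40, 46] -> 0

36; -3; -4; -3; 13; 0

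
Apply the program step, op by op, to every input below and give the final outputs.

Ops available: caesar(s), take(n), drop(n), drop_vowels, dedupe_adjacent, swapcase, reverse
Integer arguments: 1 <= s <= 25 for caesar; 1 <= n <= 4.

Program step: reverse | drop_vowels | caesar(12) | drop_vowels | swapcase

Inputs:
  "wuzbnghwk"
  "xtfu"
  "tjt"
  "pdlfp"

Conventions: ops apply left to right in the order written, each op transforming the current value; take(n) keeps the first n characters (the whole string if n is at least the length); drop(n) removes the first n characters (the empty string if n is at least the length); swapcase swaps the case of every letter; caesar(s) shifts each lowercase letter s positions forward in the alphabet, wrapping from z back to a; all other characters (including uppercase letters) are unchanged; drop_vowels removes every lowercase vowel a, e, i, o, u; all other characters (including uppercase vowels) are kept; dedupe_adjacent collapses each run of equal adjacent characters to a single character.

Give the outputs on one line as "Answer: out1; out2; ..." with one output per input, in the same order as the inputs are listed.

Execution, op by op:
  "wuzbnghwk" -> "kwhgnbzuw" -> "kwhgnbzw" -> "witsznli" -> "wtsznl" -> "WTSZNL"
  "xtfu" -> "uftx" -> "ftx" -> "rfj" -> "rfj" -> "RFJ"
  "tjt" -> "tjt" -> "tjt" -> "fvf" -> "fvf" -> "FVF"
  "pdlfp" -> "pfldp" -> "pfldp" -> "brxpb" -> "brxpb" -> "BRXPB"

"WTSZNL"; "RFJ"; "FVF"; "BRXPB"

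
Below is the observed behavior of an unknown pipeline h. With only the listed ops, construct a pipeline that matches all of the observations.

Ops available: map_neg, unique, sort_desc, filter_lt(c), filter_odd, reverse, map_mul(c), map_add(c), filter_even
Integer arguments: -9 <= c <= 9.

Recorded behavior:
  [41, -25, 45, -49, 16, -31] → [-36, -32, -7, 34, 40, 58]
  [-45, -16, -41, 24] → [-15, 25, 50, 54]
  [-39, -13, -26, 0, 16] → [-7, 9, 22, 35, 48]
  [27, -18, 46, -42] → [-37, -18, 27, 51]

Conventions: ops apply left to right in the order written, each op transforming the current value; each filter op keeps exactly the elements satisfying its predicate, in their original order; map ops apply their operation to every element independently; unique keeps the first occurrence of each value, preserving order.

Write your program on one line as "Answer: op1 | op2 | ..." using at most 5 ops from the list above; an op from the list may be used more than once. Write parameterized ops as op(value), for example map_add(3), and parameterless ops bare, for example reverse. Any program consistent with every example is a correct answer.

map_neg | map_add(9) | map_neg | sort_desc | map_neg

Check, running the answer program on each example:
  [41, -25, 45, -49, 16, -31] -> [-41, 25, -45, 49, -16, 31] -> [-32, 34, -36, 58, -7, 40] -> [32, -34, 36, -58, 7, -40] -> [36, 32, 7, -34, -40, -58] -> [-36, -32, -7, 34, 40, 58]
  [-45, -16, -41, 24] -> [45, 16, 41, -24] -> [54, 25, 50, -15] -> [-54, -25, -50, 15] -> [15, -25, -50, -54] -> [-15, 25, 50, 54]
  [-39, -13, -26, 0, 16] -> [39, 13, 26, 0, -16] -> [48, 22, 35, 9, -7] -> [-48, -22, -35, -9, 7] -> [7, -9, -22, -35, -48] -> [-7, 9, 22, 35, 48]
  [27, -18, 46, -42] -> [-27, 18, -46, 42] -> [-18, 27, -37, 51] -> [18, -27, 37, -51] -> [37, 18, -27, -51] -> [-37, -18, 27, 51]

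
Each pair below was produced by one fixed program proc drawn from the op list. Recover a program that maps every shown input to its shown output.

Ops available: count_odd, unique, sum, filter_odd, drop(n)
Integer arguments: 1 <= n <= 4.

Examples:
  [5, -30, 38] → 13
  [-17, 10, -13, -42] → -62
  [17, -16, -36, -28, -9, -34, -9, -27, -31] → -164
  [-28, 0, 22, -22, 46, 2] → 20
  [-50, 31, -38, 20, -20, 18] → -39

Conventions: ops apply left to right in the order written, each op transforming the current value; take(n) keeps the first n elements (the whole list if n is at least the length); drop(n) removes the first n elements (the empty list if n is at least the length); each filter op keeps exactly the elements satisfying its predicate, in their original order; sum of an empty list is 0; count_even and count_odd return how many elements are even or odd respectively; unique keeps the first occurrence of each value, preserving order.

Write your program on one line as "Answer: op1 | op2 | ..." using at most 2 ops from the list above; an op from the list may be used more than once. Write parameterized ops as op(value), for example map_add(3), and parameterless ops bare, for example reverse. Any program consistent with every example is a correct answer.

unique | sum

Check, running the answer program on each example:
  [5, -30, 38] -> [5, -30, 38] -> 13
  [-17, 10, -13, -42] -> [-17, 10, -13, -42] -> -62
  [17, -16, -36, -28, -9, -34, -9, -27, -31] -> [17, -16, -36, -28, -9, -34, -27, -31] -> -164
  [-28, 0, 22, -22, 46, 2] -> [-28, 0, 22, -22, 46, 2] -> 20
  [-50, 31, -38, 20, -20, 18] -> [-50, 31, -38, 20, -20, 18] -> -39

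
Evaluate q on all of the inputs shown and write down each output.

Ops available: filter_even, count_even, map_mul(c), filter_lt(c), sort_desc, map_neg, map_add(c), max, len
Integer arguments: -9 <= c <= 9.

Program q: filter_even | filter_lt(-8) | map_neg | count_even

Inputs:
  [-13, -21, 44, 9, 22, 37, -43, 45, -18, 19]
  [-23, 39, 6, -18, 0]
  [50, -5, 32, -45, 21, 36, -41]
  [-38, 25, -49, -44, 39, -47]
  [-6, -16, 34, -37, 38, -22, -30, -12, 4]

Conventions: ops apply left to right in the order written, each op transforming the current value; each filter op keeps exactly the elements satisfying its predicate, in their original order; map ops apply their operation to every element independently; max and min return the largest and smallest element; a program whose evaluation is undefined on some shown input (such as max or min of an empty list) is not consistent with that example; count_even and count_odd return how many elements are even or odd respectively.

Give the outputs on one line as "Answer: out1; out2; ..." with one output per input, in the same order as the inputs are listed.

1; 1; 0; 2; 4

Execution, op by op:
  [-13, -21, 44, 9, 22, 37, -43, 45, -18, 19] -> [44, 22, -18] -> [-18] -> [18] -> 1
  [-23, 39, 6, -18, 0] -> [6, -18, 0] -> [-18] -> [18] -> 1
  [50, -5, 32, -45, 21, 36, -41] -> [50, 32, 36] -> [] -> [] -> 0
  [-38, 25, -49, -44, 39, -47] -> [-38, -44] -> [-38, -44] -> [38, 44] -> 2
  [-6, -16, 34, -37, 38, -22, -30, -12, 4] -> [-6, -16, 34, 38, -22, -30, -12, 4] -> [-16, -22, -30, -12] -> [16, 22, 30, 12] -> 4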